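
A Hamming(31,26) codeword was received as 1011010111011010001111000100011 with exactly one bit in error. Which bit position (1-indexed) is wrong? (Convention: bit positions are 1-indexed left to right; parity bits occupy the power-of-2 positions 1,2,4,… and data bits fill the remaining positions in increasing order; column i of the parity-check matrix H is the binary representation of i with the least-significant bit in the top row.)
Syndrome s = H · r^T (mod 2), r = 1011010111011010001111000100011:
  s[0] = (1010101010101010101010101010101)·(1011010111011010001111000100011) mod 2 = 1+0+1+0+0+0+0+0+1+0+0+0+1+0+1+0+0+0+1+0+1+0+0+0+0+0+0+0+0+0+1 mod 2 = 0
  s[1] = (0110011001100110011001100110011)·(1011010111011010001111000100011) mod 2 = 0+0+1+0+0+1+0+0+0+1+0+0+0+0+1+0+0+0+1+0+0+1+0+0+0+1+0+0+0+1+1 mod 2 = 1
  s[2] = (0001111000011110000111100001111)·(1011010111011010001111000100011) mod 2 = 0+0+0+1+0+1+0+0+0+0+0+1+1+0+1+0+0+0+0+1+1+1+0+0+0+0+0+0+0+1+1 mod 2 = 0
  s[3] = (0000000111111110000000011111111)·(1011010111011010001111000100011) mod 2 = 0+0+0+0+0+0+0+1+1+1+0+1+1+0+1+0+0+0+0+0+0+0+0+0+0+1+0+0+0+1+1 mod 2 = 1
  s[4] = (0000000000000001111111111111111)·(1011010111011010001111000100011) mod 2 = 0+0+0+0+0+0+0+0+0+0+0+0+0+0+0+0+0+0+1+1+1+1+0+0+0+1+0+0+0+1+1 mod 2 = 1
Syndrome = 01011
Column i of H is the binary representation of i, so the syndrome is the binary index of the flipped bit.
Read s = 01011 with s[0] as LSB: 0·2^0 + 1·2^1 + 0·2^2 + 1·2^3 + 1·2^4 = 26.
Error is at bit position 26.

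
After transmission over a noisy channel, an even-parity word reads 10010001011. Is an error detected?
Sum of received bits: 1+0+0+1+0+0+0+1+0+1+1 = 5; 5 mod 2 = 1. Result is 1 ≠ 0 → error detected.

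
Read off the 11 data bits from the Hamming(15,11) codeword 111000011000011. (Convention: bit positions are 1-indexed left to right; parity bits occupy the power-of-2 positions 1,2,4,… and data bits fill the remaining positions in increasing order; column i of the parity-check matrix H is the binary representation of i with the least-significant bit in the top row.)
Parity bits occupy power-of-2 positions; data bits are at positions {3,5,6,7,9,10,11,12,13,14,15} (1-indexed).
Extract: c[3]=1 c[5]=0 c[6]=0 c[7]=0 c[9]=1 c[10]=0 c[11]=0 c[12]=0 c[13]=0 c[14]=1 c[15]=1
Data = 10001000011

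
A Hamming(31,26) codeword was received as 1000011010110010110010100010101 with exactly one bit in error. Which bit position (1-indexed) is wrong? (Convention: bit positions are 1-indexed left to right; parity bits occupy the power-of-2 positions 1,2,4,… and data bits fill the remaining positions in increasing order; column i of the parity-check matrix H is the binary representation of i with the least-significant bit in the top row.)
Syndrome s = H · r^T (mod 2), r = 1000011010110010110010100010101:
  s[0] = (1010101010101010101010101010101)·(1000011010110010110010100010101) mod 2 = 1+0+0+0+0+0+1+0+1+0+1+0+0+0+1+0+1+0+0+0+1+0+1+0+0+0+1+0+1+0+1 mod 2 = 1
  s[1] = (0110011001100110011001100110011)·(1000011010110010110010100010101) mod 2 = 0+0+0+0+0+1+1+0+0+0+1+0+0+0+1+0+0+1+0+0+0+0+1+0+0+0+1+0+0+0+1 mod 2 = 0
  s[2] = (0001111000011110000111100001111)·(1000011010110010110010100010101) mod 2 = 0+0+0+0+0+1+1+0+0+0+0+1+0+0+1+0+0+0+0+0+1+0+1+0+0+0+0+0+1+0+1 mod 2 = 0
  s[3] = (0000000111111110000000011111111)·(1000011010110010110010100010101) mod 2 = 0+0+0+0+0+0+0+0+1+0+1+1+0+0+1+0+0+0+0+0+0+0+0+0+0+0+1+0+1+0+1 mod 2 = 1
  s[4] = (0000000000000001111111111111111)·(1000011010110010110010100010101) mod 2 = 0+0+0+0+0+0+0+0+0+0+0+0+0+0+0+0+1+1+0+0+1+0+1+0+0+0+1+0+1+0+1 mod 2 = 1
Syndrome = 10011
Column i of H is the binary representation of i, so the syndrome is the binary index of the flipped bit.
Read s = 10011 with s[0] as LSB: 1·2^0 + 0·2^1 + 0·2^2 + 1·2^3 + 1·2^4 = 25.
Error is at bit position 25.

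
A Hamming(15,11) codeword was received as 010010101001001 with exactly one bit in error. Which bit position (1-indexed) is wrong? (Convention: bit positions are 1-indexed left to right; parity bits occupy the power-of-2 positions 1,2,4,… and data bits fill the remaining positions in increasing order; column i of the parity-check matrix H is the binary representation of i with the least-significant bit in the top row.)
Syndrome s = H · r^T (mod 2), r = 010010101001001:
  s[0] = (101010101010101)·(010010101001001) mod 2 = 0+0+0+0+1+0+1+0+1+0+0+0+0+0+1 mod 2 = 0
  s[1] = (011001100110011)·(010010101001001) mod 2 = 0+1+0+0+0+0+1+0+0+0+0+0+0+0+1 mod 2 = 1
  s[2] = (000111100001111)·(010010101001001) mod 2 = 0+0+0+0+1+0+1+0+0+0+0+1+0+0+1 mod 2 = 0
  s[3] = (000000011111111)·(010010101001001) mod 2 = 0+0+0+0+0+0+0+0+1+0+0+1+0+0+1 mod 2 = 1
Syndrome = 0101
Column i of H is the binary representation of i, so the syndrome is the binary index of the flipped bit.
Read s = 0101 with s[0] as LSB: 0·2^0 + 1·2^1 + 0·2^2 + 1·2^3 = 10.
Error is at bit position 10.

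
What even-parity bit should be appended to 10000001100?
Sum of data bits: 1+0+0+0+0+0+0+1+1+0+0 = 3.
3 mod 2 = 1, so parity bit = 1.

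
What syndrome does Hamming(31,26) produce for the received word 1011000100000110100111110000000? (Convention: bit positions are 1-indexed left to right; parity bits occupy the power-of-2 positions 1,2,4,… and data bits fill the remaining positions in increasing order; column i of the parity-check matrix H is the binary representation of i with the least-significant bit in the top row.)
Syndrome s = H · r^T (mod 2), r = 1011000100000110100111110000000:
  s[0] = (1010101010101010101010101010101)·(1011000100000110100111110000000) mod 2 = 1+0+1+0+0+0+0+0+0+0+0+0+0+0+1+0+1+0+0+0+1+0+1+0+0+0+0+0+0+0+0 mod 2 = 0
  s[1] = (0110011001100110011001100110011)·(1011000100000110100111110000000) mod 2 = 0+0+1+0+0+0+0+0+0+0+0+0+0+1+1+0+0+0+0+0+0+1+1+0+0+0+0+0+0+0+0 mod 2 = 1
  s[2] = (0001111000011110000111100001111)·(1011000100000110100111110000000) mod 2 = 0+0+0+1+0+0+0+0+0+0+0+0+0+1+1+0+0+0+0+1+1+1+1+0+0+0+0+0+0+0+0 mod 2 = 1
  s[3] = (0000000111111110000000011111111)·(1011000100000110100111110000000) mod 2 = 0+0+0+0+0+0+0+1+0+0+0+0+0+1+1+0+0+0+0+0+0+0+0+1+0+0+0+0+0+0+0 mod 2 = 0
  s[4] = (0000000000000001111111111111111)·(1011000100000110100111110000000) mod 2 = 0+0+0+0+0+0+0+0+0+0+0+0+0+0+0+0+1+0+0+1+1+1+1+1+0+0+0+0+0+0+0 mod 2 = 0
Syndrome = 01100
Non-zero syndrome: error at position 6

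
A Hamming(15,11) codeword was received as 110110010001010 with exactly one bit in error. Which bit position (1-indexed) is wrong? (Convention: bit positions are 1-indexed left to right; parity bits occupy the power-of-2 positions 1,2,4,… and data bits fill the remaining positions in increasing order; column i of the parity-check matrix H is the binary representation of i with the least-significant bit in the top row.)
Syndrome s = H · r^T (mod 2), r = 110110010001010:
  s[0] = (101010101010101)·(110110010001010) mod 2 = 1+0+0+0+1+0+0+0+0+0+0+0+0+0+0 mod 2 = 0
  s[1] = (011001100110011)·(110110010001010) mod 2 = 0+1+0+0+0+0+0+0+0+0+0+0+0+1+0 mod 2 = 0
  s[2] = (000111100001111)·(110110010001010) mod 2 = 0+0+0+1+1+0+0+0+0+0+0+1+0+1+0 mod 2 = 0
  s[3] = (000000011111111)·(110110010001010) mod 2 = 0+0+0+0+0+0+0+1+0+0+0+1+0+1+0 mod 2 = 1
Syndrome = 0001
Column i of H is the binary representation of i, so the syndrome is the binary index of the flipped bit.
Read s = 0001 with s[0] as LSB: 0·2^0 + 0·2^1 + 0·2^2 + 1·2^3 = 8.
Error is at bit position 8.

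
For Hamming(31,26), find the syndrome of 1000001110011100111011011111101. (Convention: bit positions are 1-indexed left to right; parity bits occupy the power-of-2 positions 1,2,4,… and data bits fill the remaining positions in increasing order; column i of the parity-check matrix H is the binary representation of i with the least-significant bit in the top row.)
Syndrome s = H · r^T (mod 2), r = 1000001110011100111011011111101:
  s[0] = (1010101010101010101010101010101)·(1000001110011100111011011111101) mod 2 = 1+0+0+0+0+0+1+0+1+0+0+0+1+0+0+0+1+0+1+0+1+0+0+0+1+0+1+0+1+0+1 mod 2 = 1
  s[1] = (0110011001100110011001100110011)·(1000001110011100111011011111101) mod 2 = 0+0+0+0+0+0+1+0+0+0+0+0+0+1+0+0+0+1+1+0+0+1+0+0+0+1+1+0+0+0+1 mod 2 = 0
  s[2] = (0001111000011110000111100001111)·(1000001110011100111011011111101) mod 2 = 0+0+0+0+0+0+1+0+0+0+0+1+1+1+0+0+0+0+0+0+1+1+0+0+0+0+0+1+1+0+1 mod 2 = 1
  s[3] = (0000000111111110000000011111111)·(1000001110011100111011011111101) mod 2 = 0+0+0+0+0+0+0+1+1+0+0+1+1+1+0+0+0+0+0+0+0+0+0+1+1+1+1+1+1+0+1 mod 2 = 0
  s[4] = (0000000000000001111111111111111)·(1000001110011100111011011111101) mod 2 = 0+0+0+0+0+0+0+0+0+0+0+0+0+0+0+0+1+1+1+0+1+1+0+1+1+1+1+1+1+0+1 mod 2 = 0
Syndrome = 10100
Non-zero syndrome: error at position 5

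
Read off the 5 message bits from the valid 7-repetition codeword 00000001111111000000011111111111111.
Split into 7-bit blocks: 0000000 1111111 0000000 1111111 1111111
Data = 01011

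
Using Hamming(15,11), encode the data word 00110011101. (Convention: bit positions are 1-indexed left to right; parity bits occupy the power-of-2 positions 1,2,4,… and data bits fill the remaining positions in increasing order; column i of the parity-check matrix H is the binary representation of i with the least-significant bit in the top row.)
Codeword c = d · G (mod 2), d = 00110011101:
  c[0] = d·G[:,0] = (00110011101)·(11011010101) mod 2 = 0+0+0+1+0+0+1+0+1+0+1 mod 2 = 0
  c[1] = d·G[:,1] = (00110011101)·(10110110011) mod 2 = 0+0+1+1+0+0+1+0+0+0+1 mod 2 = 0
  c[2] = d·G[:,2] = (00110011101)·(10000000000) mod 2 = 0+0+0+0+0+0+0+0+0+0+0 mod 2 = 0
  c[3] = d·G[:,3] = (00110011101)·(01110001111) mod 2 = 0+0+1+1+0+0+0+1+1+0+1 mod 2 = 1
  c[4] = d·G[:,4] = (00110011101)·(01000000000) mod 2 = 0+0+0+0+0+0+0+0+0+0+0 mod 2 = 0
  c[5] = d·G[:,5] = (00110011101)·(00100000000) mod 2 = 0+0+1+0+0+0+0+0+0+0+0 mod 2 = 1
  c[6] = d·G[:,6] = (00110011101)·(00010000000) mod 2 = 0+0+0+1+0+0+0+0+0+0+0 mod 2 = 1
  c[7] = d·G[:,7] = (00110011101)·(00001111111) mod 2 = 0+0+0+0+0+0+1+1+1+0+1 mod 2 = 0
  c[8] = d·G[:,8] = (00110011101)·(00001000000) mod 2 = 0+0+0+0+0+0+0+0+0+0+0 mod 2 = 0
  c[9] = d·G[:,9] = (00110011101)·(00000100000) mod 2 = 0+0+0+0+0+0+0+0+0+0+0 mod 2 = 0
  c[10] = d·G[:,10] = (00110011101)·(00000010000) mod 2 = 0+0+0+0+0+0+1+0+0+0+0 mod 2 = 1
  c[11] = d·G[:,11] = (00110011101)·(00000001000) mod 2 = 0+0+0+0+0+0+0+1+0+0+0 mod 2 = 1
  c[12] = d·G[:,12] = (00110011101)·(00000000100) mod 2 = 0+0+0+0+0+0+0+0+1+0+0 mod 2 = 1
  c[13] = d·G[:,13] = (00110011101)·(00000000010) mod 2 = 0+0+0+0+0+0+0+0+0+0+0 mod 2 = 0
  c[14] = d·G[:,14] = (00110011101)·(00000000001) mod 2 = 0+0+0+0+0+0+0+0+0+0+1 mod 2 = 1
Codeword = 000101100011101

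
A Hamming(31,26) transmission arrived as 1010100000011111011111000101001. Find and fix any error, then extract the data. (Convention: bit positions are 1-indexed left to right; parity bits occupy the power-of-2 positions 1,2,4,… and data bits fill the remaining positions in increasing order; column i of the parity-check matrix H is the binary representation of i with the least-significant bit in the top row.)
Syndrome s = H · r^T (mod 2), r = 1010100000011111011111000101001:
  s[0] = (1010101010101010101010101010101)·(1010100000011111011111000101001) mod 2 = 1+0+1+0+1+0+0+0+0+0+0+0+1+0+1+0+0+0+1+0+1+0+0+0+0+0+0+0+0+0+1 mod 2 = 0
  s[1] = (0110011001100110011001100110011)·(1010100000011111011111000101001) mod 2 = 0+0+1+0+0+0+0+0+0+0+0+0+0+1+1+0+0+1+1+0+0+1+0+0+0+1+0+0+0+0+1 mod 2 = 0
  s[2] = (0001111000011110000111100001111)·(1010100000011111011111000101001) mod 2 = 0+0+0+0+1+0+0+0+0+0+0+1+1+1+1+0+0+0+0+1+1+1+0+0+0+0+0+1+0+0+1 mod 2 = 0
  s[3] = (0000000111111110000000011111111)·(1010100000011111011111000101001) mod 2 = 0+0+0+0+0+0+0+0+0+0+0+1+1+1+1+0+0+0+0+0+0+0+0+0+0+1+0+1+0+0+1 mod 2 = 1
  s[4] = (0000000000000001111111111111111)·(1010100000011111011111000101001) mod 2 = 0+0+0+0+0+0+0+0+0+0+0+0+0+0+0+1+0+1+1+1+1+1+0+0+0+1+0+1+0+0+1 mod 2 = 1
Syndrome = 00011
Column 24 of H equals this syndrome → error at bit 24 (1-indexed).
Flip bit 24: 1010100000011111011111000101001 → 1010100000011111011111010101001
Extract data bits at positions {3,5,6,7,9,10,11,12,13,14,15,17,18,19,20,21,22,23,24,25,26,27,28,29,30,31}: 11000001111011111010101001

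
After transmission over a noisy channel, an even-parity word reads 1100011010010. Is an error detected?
Sum of received bits: 1+1+0+0+0+1+1+0+1+0+0+1+0 = 6; 6 mod 2 = 0. Result is 0 → no error detected.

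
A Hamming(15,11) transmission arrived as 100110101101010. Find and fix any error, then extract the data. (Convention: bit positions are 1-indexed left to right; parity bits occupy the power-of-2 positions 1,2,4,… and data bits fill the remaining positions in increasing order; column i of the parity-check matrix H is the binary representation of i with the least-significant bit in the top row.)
Syndrome s = H · r^T (mod 2), r = 100110101101010:
  s[0] = (101010101010101)·(100110101101010) mod 2 = 1+0+0+0+1+0+1+0+1+0+0+0+0+0+0 mod 2 = 0
  s[1] = (011001100110011)·(100110101101010) mod 2 = 0+0+0+0+0+0+1+0+0+1+0+0+0+1+0 mod 2 = 1
  s[2] = (000111100001111)·(100110101101010) mod 2 = 0+0+0+1+1+0+1+0+0+0+0+1+0+1+0 mod 2 = 1
  s[3] = (000000011111111)·(100110101101010) mod 2 = 0+0+0+0+0+0+0+0+1+1+0+1+0+1+0 mod 2 = 0
Syndrome = 0110
Column 6 of H equals this syndrome → error at bit 6 (1-indexed).
Flip bit 6: 100110101101010 → 100111101101010
Extract data bits at positions {3,5,6,7,9,10,11,12,13,14,15}: 01111101010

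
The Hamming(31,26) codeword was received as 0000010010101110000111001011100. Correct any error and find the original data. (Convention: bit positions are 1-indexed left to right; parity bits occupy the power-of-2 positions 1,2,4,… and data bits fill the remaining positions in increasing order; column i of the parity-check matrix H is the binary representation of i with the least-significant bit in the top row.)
Syndrome s = H · r^T (mod 2), r = 0000010010101110000111001011100:
  s[0] = (1010101010101010101010101010101)·(0000010010101110000111001011100) mod 2 = 0+0+0+0+0+0+0+0+1+0+1+0+1+0+1+0+0+0+0+0+1+0+0+0+1+0+1+0+1+0+0 mod 2 = 0
  s[1] = (0110011001100110011001100110011)·(0000010010101110000111001011100) mod 2 = 0+0+0+0+0+1+0+0+0+0+1+0+0+1+1+0+0+0+0+0+0+1+0+0+0+0+1+0+0+0+0 mod 2 = 0
  s[2] = (0001111000011110000111100001111)·(0000010010101110000111001011100) mod 2 = 0+0+0+0+0+1+0+0+0+0+0+0+1+1+1+0+0+0+0+1+1+1+0+0+0+0+0+1+1+0+0 mod 2 = 1
  s[3] = (0000000111111110000000011111111)·(0000010010101110000111001011100) mod 2 = 0+0+0+0+0+0+0+0+1+0+1+0+1+1+1+0+0+0+0+0+0+0+0+0+1+0+1+1+1+0+0 mod 2 = 1
  s[4] = (0000000000000001111111111111111)·(0000010010101110000111001011100) mod 2 = 0+0+0+0+0+0+0+0+0+0+0+0+0+0+0+0+0+0+0+1+1+1+0+0+1+0+1+1+1+0+0 mod 2 = 1
Syndrome = 00111
Column 28 of H equals this syndrome → error at bit 28 (1-indexed).
Flip bit 28: 0000010010101110000111001011100 → 0000010010101110000111001010100
Extract data bits at positions {3,5,6,7,9,10,11,12,13,14,15,17,18,19,20,21,22,23,24,25,26,27,28,29,30,31}: 00101010111000111001010100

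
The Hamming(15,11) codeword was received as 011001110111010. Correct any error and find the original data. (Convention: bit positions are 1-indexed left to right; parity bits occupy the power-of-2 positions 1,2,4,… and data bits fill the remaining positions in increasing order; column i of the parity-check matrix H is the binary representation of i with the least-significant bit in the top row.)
Syndrome s = H · r^T (mod 2), r = 011001110111010:
  s[0] = (101010101010101)·(011001110111010) mod 2 = 0+0+1+0+0+0+1+0+0+0+1+0+0+0+0 mod 2 = 1
  s[1] = (011001100110011)·(011001110111010) mod 2 = 0+1+1+0+0+1+1+0+0+1+1+0+0+1+0 mod 2 = 1
  s[2] = (000111100001111)·(011001110111010) mod 2 = 0+0+0+0+0+1+1+0+0+0+0+1+0+1+0 mod 2 = 0
  s[3] = (000000011111111)·(011001110111010) mod 2 = 0+0+0+0+0+0+0+1+0+1+1+1+0+1+0 mod 2 = 1
Syndrome = 1101
Column 11 of H equals this syndrome → error at bit 11 (1-indexed).
Flip bit 11: 011001110111010 → 011001110101010
Extract data bits at positions {3,5,6,7,9,10,11,12,13,14,15}: 10110101010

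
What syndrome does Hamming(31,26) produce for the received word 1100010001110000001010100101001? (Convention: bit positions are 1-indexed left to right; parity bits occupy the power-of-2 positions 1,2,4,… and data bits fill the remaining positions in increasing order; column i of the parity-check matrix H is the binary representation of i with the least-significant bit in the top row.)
Syndrome s = H · r^T (mod 2), r = 1100010001110000001010100101001:
  s[0] = (1010101010101010101010101010101)·(1100010001110000001010100101001) mod 2 = 1+0+0+0+0+0+0+0+0+0+1+0+0+0+0+0+0+0+1+0+1+0+1+0+0+0+0+0+0+0+1 mod 2 = 0
  s[1] = (0110011001100110011001100110011)·(1100010001110000001010100101001) mod 2 = 0+1+0+0+0+1+0+0+0+1+1+0+0+0+0+0+0+0+1+0+0+0+1+0+0+1+0+0+0+0+1 mod 2 = 0
  s[2] = (0001111000011110000111100001111)·(1100010001110000001010100101001) mod 2 = 0+0+0+0+0+1+0+0+0+0+0+1+0+0+0+0+0+0+0+0+1+0+1+0+0+0+0+1+0+0+1 mod 2 = 0
  s[3] = (0000000111111110000000011111111)·(1100010001110000001010100101001) mod 2 = 0+0+0+0+0+0+0+0+0+1+1+1+0+0+0+0+0+0+0+0+0+0+0+0+0+1+0+1+0+0+1 mod 2 = 0
  s[4] = (0000000000000001111111111111111)·(1100010001110000001010100101001) mod 2 = 0+0+0+0+0+0+0+0+0+0+0+0+0+0+0+0+0+0+1+0+1+0+1+0+0+1+0+1+0+0+1 mod 2 = 0
Syndrome = 00000
s = 0: no error detected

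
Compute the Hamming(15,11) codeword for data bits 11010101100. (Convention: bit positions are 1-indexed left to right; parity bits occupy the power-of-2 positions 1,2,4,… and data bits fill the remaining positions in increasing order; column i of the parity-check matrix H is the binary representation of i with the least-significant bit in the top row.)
Codeword c = d · G (mod 2), d = 11010101100:
  c[0] = d·G[:,0] = (11010101100)·(11011010101) mod 2 = 1+1+0+1+0+0+0+0+1+0+0 mod 2 = 0
  c[1] = d·G[:,1] = (11010101100)·(10110110011) mod 2 = 1+0+0+1+0+1+0+0+0+0+0 mod 2 = 1
  c[2] = d·G[:,2] = (11010101100)·(10000000000) mod 2 = 1+0+0+0+0+0+0+0+0+0+0 mod 2 = 1
  c[3] = d·G[:,3] = (11010101100)·(01110001111) mod 2 = 0+1+0+1+0+0+0+1+1+0+0 mod 2 = 0
  c[4] = d·G[:,4] = (11010101100)·(01000000000) mod 2 = 0+1+0+0+0+0+0+0+0+0+0 mod 2 = 1
  c[5] = d·G[:,5] = (11010101100)·(00100000000) mod 2 = 0+0+0+0+0+0+0+0+0+0+0 mod 2 = 0
  c[6] = d·G[:,6] = (11010101100)·(00010000000) mod 2 = 0+0+0+1+0+0+0+0+0+0+0 mod 2 = 1
  c[7] = d·G[:,7] = (11010101100)·(00001111111) mod 2 = 0+0+0+0+0+1+0+1+1+0+0 mod 2 = 1
  c[8] = d·G[:,8] = (11010101100)·(00001000000) mod 2 = 0+0+0+0+0+0+0+0+0+0+0 mod 2 = 0
  c[9] = d·G[:,9] = (11010101100)·(00000100000) mod 2 = 0+0+0+0+0+1+0+0+0+0+0 mod 2 = 1
  c[10] = d·G[:,10] = (11010101100)·(00000010000) mod 2 = 0+0+0+0+0+0+0+0+0+0+0 mod 2 = 0
  c[11] = d·G[:,11] = (11010101100)·(00000001000) mod 2 = 0+0+0+0+0+0+0+1+0+0+0 mod 2 = 1
  c[12] = d·G[:,12] = (11010101100)·(00000000100) mod 2 = 0+0+0+0+0+0+0+0+1+0+0 mod 2 = 1
  c[13] = d·G[:,13] = (11010101100)·(00000000010) mod 2 = 0+0+0+0+0+0+0+0+0+0+0 mod 2 = 0
  c[14] = d·G[:,14] = (11010101100)·(00000000001) mod 2 = 0+0+0+0+0+0+0+0+0+0+0 mod 2 = 0
Codeword = 011010110101100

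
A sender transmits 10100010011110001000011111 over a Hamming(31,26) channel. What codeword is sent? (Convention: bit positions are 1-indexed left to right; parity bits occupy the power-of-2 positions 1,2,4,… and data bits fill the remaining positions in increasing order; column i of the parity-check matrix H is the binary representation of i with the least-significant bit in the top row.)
Codeword c = d · G (mod 2), d = 10100010011110001000011111:
  c[0] = d·G[:,0] = (10100010011110001000011111)·(11011010101101010101010101) mod 2 = 1+0+0+0+0+0+1+0+0+0+1+1+0+0+0+0+0+0+0+0+0+1+0+1+0+1 mod 2 = 1
  c[1] = d·G[:,1] = (10100010011110001000011111)·(10110110011011001100110011) mod 2 = 1+0+1+0+0+0+1+0+0+1+1+0+1+0+0+0+1+0+0+0+0+1+0+0+1+1 mod 2 = 0
  c[2] = d·G[:,2] = (10100010011110001000011111)·(10000000000000000000000000) mod 2 = 1+0+0+0+0+0+0+0+0+0+0+0+0+0+0+0+0+0+0+0+0+0+0+0+0+0 mod 2 = 1
  c[3] = d·G[:,3] = (10100010011110001000011111)·(01110001111000111100001111) mod 2 = 0+0+1+0+0+0+0+0+0+1+1+0+0+0+0+0+1+0+0+0+0+0+1+1+1+1 mod 2 = 0
  c[4] = d·G[:,4] = (10100010011110001000011111)·(01000000000000000000000000) mod 2 = 0+0+0+0+0+0+0+0+0+0+0+0+0+0+0+0+0+0+0+0+0+0+0+0+0+0 mod 2 = 0
  c[5] = d·G[:,5] = (10100010011110001000011111)·(00100000000000000000000000) mod 2 = 0+0+1+0+0+0+0+0+0+0+0+0+0+0+0+0+0+0+0+0+0+0+0+0+0+0 mod 2 = 1
  c[6] = d·G[:,6] = (10100010011110001000011111)·(00010000000000000000000000) mod 2 = 0+0+0+0+0+0+0+0+0+0+0+0+0+0+0+0+0+0+0+0+0+0+0+0+0+0 mod 2 = 0
  c[7] = d·G[:,7] = (10100010011110001000011111)·(00001111111000000011111111) mod 2 = 0+0+0+0+0+0+1+0+0+1+1+0+0+0+0+0+0+0+0+0+0+1+1+1+1+1 mod 2 = 0
  c[8] = d·G[:,8] = (10100010011110001000011111)·(00001000000000000000000000) mod 2 = 0+0+0+0+0+0+0+0+0+0+0+0+0+0+0+0+0+0+0+0+0+0+0+0+0+0 mod 2 = 0
  c[9] = d·G[:,9] = (10100010011110001000011111)·(00000100000000000000000000) mod 2 = 0+0+0+0+0+0+0+0+0+0+0+0+0+0+0+0+0+0+0+0+0+0+0+0+0+0 mod 2 = 0
  c[10] = d·G[:,10] = (10100010011110001000011111)·(00000010000000000000000000) mod 2 = 0+0+0+0+0+0+1+0+0+0+0+0+0+0+0+0+0+0+0+0+0+0+0+0+0+0 mod 2 = 1
  c[11] = d·G[:,11] = (10100010011110001000011111)·(00000001000000000000000000) mod 2 = 0+0+0+0+0+0+0+0+0+0+0+0+0+0+0+0+0+0+0+0+0+0+0+0+0+0 mod 2 = 0
  c[12] = d·G[:,12] = (10100010011110001000011111)·(00000000100000000000000000) mod 2 = 0+0+0+0+0+0+0+0+0+0+0+0+0+0+0+0+0+0+0+0+0+0+0+0+0+0 mod 2 = 0
  c[13] = d·G[:,13] = (10100010011110001000011111)·(00000000010000000000000000) mod 2 = 0+0+0+0+0+0+0+0+0+1+0+0+0+0+0+0+0+0+0+0+0+0+0+0+0+0 mod 2 = 1
  c[14] = d·G[:,14] = (10100010011110001000011111)·(00000000001000000000000000) mod 2 = 0+0+0+0+0+0+0+0+0+0+1+0+0+0+0+0+0+0+0+0+0+0+0+0+0+0 mod 2 = 1
  c[15] = d·G[:,15] = (10100010011110001000011111)·(00000000000111111111111111) mod 2 = 0+0+0+0+0+0+0+0+0+0+0+1+1+0+0+0+1+0+0+0+0+1+1+1+1+1 mod 2 = 0
  c[16] = d·G[:,16] = (10100010011110001000011111)·(00000000000100000000000000) mod 2 = 0+0+0+0+0+0+0+0+0+0+0+1+0+0+0+0+0+0+0+0+0+0+0+0+0+0 mod 2 = 1
  c[17] = d·G[:,17] = (10100010011110001000011111)·(00000000000010000000000000) mod 2 = 0+0+0+0+0+0+0+0+0+0+0+0+1+0+0+0+0+0+0+0+0+0+0+0+0+0 mod 2 = 1
  c[18] = d·G[:,18] = (10100010011110001000011111)·(00000000000001000000000000) mod 2 = 0+0+0+0+0+0+0+0+0+0+0+0+0+0+0+0+0+0+0+0+0+0+0+0+0+0 mod 2 = 0
  c[19] = d·G[:,19] = (10100010011110001000011111)·(00000000000000100000000000) mod 2 = 0+0+0+0+0+0+0+0+0+0+0+0+0+0+0+0+0+0+0+0+0+0+0+0+0+0 mod 2 = 0
  c[20] = d·G[:,20] = (10100010011110001000011111)·(00000000000000010000000000) mod 2 = 0+0+0+0+0+0+0+0+0+0+0+0+0+0+0+0+0+0+0+0+0+0+0+0+0+0 mod 2 = 0
  c[21] = d·G[:,21] = (10100010011110001000011111)·(00000000000000001000000000) mod 2 = 0+0+0+0+0+0+0+0+0+0+0+0+0+0+0+0+1+0+0+0+0+0+0+0+0+0 mod 2 = 1
  c[22] = d·G[:,22] = (10100010011110001000011111)·(00000000000000000100000000) mod 2 = 0+0+0+0+0+0+0+0+0+0+0+0+0+0+0+0+0+0+0+0+0+0+0+0+0+0 mod 2 = 0
  c[23] = d·G[:,23] = (10100010011110001000011111)·(00000000000000000010000000) mod 2 = 0+0+0+0+0+0+0+0+0+0+0+0+0+0+0+0+0+0+0+0+0+0+0+0+0+0 mod 2 = 0
  c[24] = d·G[:,24] = (10100010011110001000011111)·(00000000000000000001000000) mod 2 = 0+0+0+0+0+0+0+0+0+0+0+0+0+0+0+0+0+0+0+0+0+0+0+0+0+0 mod 2 = 0
  c[25] = d·G[:,25] = (10100010011110001000011111)·(00000000000000000000100000) mod 2 = 0+0+0+0+0+0+0+0+0+0+0+0+0+0+0+0+0+0+0+0+0+0+0+0+0+0 mod 2 = 0
  c[26] = d·G[:,26] = (10100010011110001000011111)·(00000000000000000000010000) mod 2 = 0+0+0+0+0+0+0+0+0+0+0+0+0+0+0+0+0+0+0+0+0+1+0+0+0+0 mod 2 = 1
  c[27] = d·G[:,27] = (10100010011110001000011111)·(00000000000000000000001000) mod 2 = 0+0+0+0+0+0+0+0+0+0+0+0+0+0+0+0+0+0+0+0+0+0+1+0+0+0 mod 2 = 1
  c[28] = d·G[:,28] = (10100010011110001000011111)·(00000000000000000000000100) mod 2 = 0+0+0+0+0+0+0+0+0+0+0+0+0+0+0+0+0+0+0+0+0+0+0+1+0+0 mod 2 = 1
  c[29] = d·G[:,29] = (10100010011110001000011111)·(00000000000000000000000010) mod 2 = 0+0+0+0+0+0+0+0+0+0+0+0+0+0+0+0+0+0+0+0+0+0+0+0+1+0 mod 2 = 1
  c[30] = d·G[:,30] = (10100010011110001000011111)·(00000000000000000000000001) mod 2 = 0+0+0+0+0+0+0+0+0+0+0+0+0+0+0+0+0+0+0+0+0+0+0+0+0+1 mod 2 = 1
Codeword = 1010010000100110110001000011111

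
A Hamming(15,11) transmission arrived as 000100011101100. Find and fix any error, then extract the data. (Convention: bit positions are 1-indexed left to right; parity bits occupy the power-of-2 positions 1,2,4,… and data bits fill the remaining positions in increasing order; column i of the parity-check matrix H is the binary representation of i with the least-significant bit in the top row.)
Syndrome s = H · r^T (mod 2), r = 000100011101100:
  s[0] = (101010101010101)·(000100011101100) mod 2 = 0+0+0+0+0+0+0+0+1+0+0+0+1+0+0 mod 2 = 0
  s[1] = (011001100110011)·(000100011101100) mod 2 = 0+0+0+0+0+0+0+0+0+1+0+0+0+0+0 mod 2 = 1
  s[2] = (000111100001111)·(000100011101100) mod 2 = 0+0+0+1+0+0+0+0+0+0+0+1+1+0+0 mod 2 = 1
  s[3] = (000000011111111)·(000100011101100) mod 2 = 0+0+0+0+0+0+0+1+1+1+0+1+1+0+0 mod 2 = 1
Syndrome = 0111
Column 14 of H equals this syndrome → error at bit 14 (1-indexed).
Flip bit 14: 000100011101100 → 000100011101110
Extract data bits at positions {3,5,6,7,9,10,11,12,13,14,15}: 00001101110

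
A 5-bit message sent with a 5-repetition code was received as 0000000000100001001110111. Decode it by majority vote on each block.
Split into 5-bit blocks and majority-vote each:
  block 1 = 00000: 0 ones, 5 zeros → 0
  block 2 = 00000: 0 ones, 5 zeros → 0
  block 3 = 10000: 1 ones, 4 zeros → 0
  block 4 = 10011: 3 ones, 2 zeros → 1
  block 5 = 10111: 4 ones, 1 zeros → 1
Decoded = 00011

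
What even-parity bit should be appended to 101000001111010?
Sum of data bits: 1+0+1+0+0+0+0+0+1+1+1+1+0+1+0 = 7.
7 mod 2 = 1, so parity bit = 1.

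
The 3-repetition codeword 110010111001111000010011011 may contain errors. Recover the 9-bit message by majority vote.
Split into 3-bit blocks and majority-vote each:
  block 1 = 110: 2 ones, 1 zeros → 1
  block 2 = 010: 1 ones, 2 zeros → 0
  block 3 = 111: 3 ones, 0 zeros → 1
  block 4 = 001: 1 ones, 2 zeros → 0
  block 5 = 111: 3 ones, 0 zeros → 1
  block 6 = 000: 0 ones, 3 zeros → 0
  block 7 = 010: 1 ones, 2 zeros → 0
  block 8 = 011: 2 ones, 1 zeros → 1
  block 9 = 011: 2 ones, 1 zeros → 1
Decoded = 101010011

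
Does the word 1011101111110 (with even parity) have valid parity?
Sum of all bits: 1+0+1+1+1+0+1+1+1+1+1+1+0 = 10; 10 mod 2 = 0. Result is 0 → valid parity.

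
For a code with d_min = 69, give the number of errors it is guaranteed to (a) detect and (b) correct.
(a) Detection requires d_min ≥ e+1, so e ≤ d_min − 1 = 68.
(b) Correction requires d_min ≥ 2t+1, so t ≤ ⌊(d_min − 1)/2⌋ = ⌊68/2⌋ = 34.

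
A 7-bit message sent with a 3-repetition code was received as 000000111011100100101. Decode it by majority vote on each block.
Split into 3-bit blocks and majority-vote each:
  block 1 = 000: 0 ones, 3 zeros → 0
  block 2 = 000: 0 ones, 3 zeros → 0
  block 3 = 111: 3 ones, 0 zeros → 1
  block 4 = 011: 2 ones, 1 zeros → 1
  block 5 = 100: 1 ones, 2 zeros → 0
  block 6 = 100: 1 ones, 2 zeros → 0
  block 7 = 101: 2 ones, 1 zeros → 1
Decoded = 0011001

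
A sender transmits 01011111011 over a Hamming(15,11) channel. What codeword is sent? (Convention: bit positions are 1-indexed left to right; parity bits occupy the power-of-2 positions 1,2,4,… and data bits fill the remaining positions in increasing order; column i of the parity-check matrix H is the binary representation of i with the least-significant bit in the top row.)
Codeword c = d · G (mod 2), d = 01011111011:
  c[0] = d·G[:,0] = (01011111011)·(11011010101) mod 2 = 0+1+0+1+1+0+1+0+0+0+1 mod 2 = 1
  c[1] = d·G[:,1] = (01011111011)·(10110110011) mod 2 = 0+0+0+1+0+1+1+0+0+1+1 mod 2 = 1
  c[2] = d·G[:,2] = (01011111011)·(10000000000) mod 2 = 0+0+0+0+0+0+0+0+0+0+0 mod 2 = 0
  c[3] = d·G[:,3] = (01011111011)·(01110001111) mod 2 = 0+1+0+1+0+0+0+1+0+1+1 mod 2 = 1
  c[4] = d·G[:,4] = (01011111011)·(01000000000) mod 2 = 0+1+0+0+0+0+0+0+0+0+0 mod 2 = 1
  c[5] = d·G[:,5] = (01011111011)·(00100000000) mod 2 = 0+0+0+0+0+0+0+0+0+0+0 mod 2 = 0
  c[6] = d·G[:,6] = (01011111011)·(00010000000) mod 2 = 0+0+0+1+0+0+0+0+0+0+0 mod 2 = 1
  c[7] = d·G[:,7] = (01011111011)·(00001111111) mod 2 = 0+0+0+0+1+1+1+1+0+1+1 mod 2 = 0
  c[8] = d·G[:,8] = (01011111011)·(00001000000) mod 2 = 0+0+0+0+1+0+0+0+0+0+0 mod 2 = 1
  c[9] = d·G[:,9] = (01011111011)·(00000100000) mod 2 = 0+0+0+0+0+1+0+0+0+0+0 mod 2 = 1
  c[10] = d·G[:,10] = (01011111011)·(00000010000) mod 2 = 0+0+0+0+0+0+1+0+0+0+0 mod 2 = 1
  c[11] = d·G[:,11] = (01011111011)·(00000001000) mod 2 = 0+0+0+0+0+0+0+1+0+0+0 mod 2 = 1
  c[12] = d·G[:,12] = (01011111011)·(00000000100) mod 2 = 0+0+0+0+0+0+0+0+0+0+0 mod 2 = 0
  c[13] = d·G[:,13] = (01011111011)·(00000000010) mod 2 = 0+0+0+0+0+0+0+0+0+1+0 mod 2 = 1
  c[14] = d·G[:,14] = (01011111011)·(00000000001) mod 2 = 0+0+0+0+0+0+0+0+0+0+1 mod 2 = 1
Codeword = 110110101111011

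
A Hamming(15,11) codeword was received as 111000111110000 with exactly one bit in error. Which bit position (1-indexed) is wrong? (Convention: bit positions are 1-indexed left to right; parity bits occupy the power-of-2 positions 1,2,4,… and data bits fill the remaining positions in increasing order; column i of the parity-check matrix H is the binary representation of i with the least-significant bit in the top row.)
Syndrome s = H · r^T (mod 2), r = 111000111110000:
  s[0] = (101010101010101)·(111000111110000) mod 2 = 1+0+1+0+0+0+1+0+1+0+1+0+0+0+0 mod 2 = 1
  s[1] = (011001100110011)·(111000111110000) mod 2 = 0+1+1+0+0+0+1+0+0+1+1+0+0+0+0 mod 2 = 1
  s[2] = (000111100001111)·(111000111110000) mod 2 = 0+0+0+0+0+0+1+0+0+0+0+0+0+0+0 mod 2 = 1
  s[3] = (000000011111111)·(111000111110000) mod 2 = 0+0+0+0+0+0+0+1+1+1+1+0+0+0+0 mod 2 = 0
Syndrome = 1110
Column i of H is the binary representation of i, so the syndrome is the binary index of the flipped bit.
Read s = 1110 with s[0] as LSB: 1·2^0 + 1·2^1 + 1·2^2 + 0·2^3 = 7.
Error is at bit position 7.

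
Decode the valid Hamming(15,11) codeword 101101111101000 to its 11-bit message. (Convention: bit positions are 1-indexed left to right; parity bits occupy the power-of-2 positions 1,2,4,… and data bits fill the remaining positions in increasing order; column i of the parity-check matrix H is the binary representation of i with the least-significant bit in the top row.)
Parity bits occupy power-of-2 positions; data bits are at positions {3,5,6,7,9,10,11,12,13,14,15} (1-indexed).
Extract: c[3]=1 c[5]=0 c[6]=1 c[7]=1 c[9]=1 c[10]=1 c[11]=0 c[12]=1 c[13]=0 c[14]=0 c[15]=0
Data = 10111101000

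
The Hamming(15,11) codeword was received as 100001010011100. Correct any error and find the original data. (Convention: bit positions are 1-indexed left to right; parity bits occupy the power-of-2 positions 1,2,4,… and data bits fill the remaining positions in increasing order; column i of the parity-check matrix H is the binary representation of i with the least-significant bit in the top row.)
Syndrome s = H · r^T (mod 2), r = 100001010011100:
  s[0] = (101010101010101)·(100001010011100) mod 2 = 1+0+0+0+0+0+0+0+0+0+1+0+1+0+0 mod 2 = 1
  s[1] = (011001100110011)·(100001010011100) mod 2 = 0+0+0+0+0+1+0+0+0+0+1+0+0+0+0 mod 2 = 0
  s[2] = (000111100001111)·(100001010011100) mod 2 = 0+0+0+0+0+1+0+0+0+0+0+1+1+0+0 mod 2 = 1
  s[3] = (000000011111111)·(100001010011100) mod 2 = 0+0+0+0+0+0+0+1+0+0+1+1+1+0+0 mod 2 = 0
Syndrome = 1010
Column 5 of H equals this syndrome → error at bit 5 (1-indexed).
Flip bit 5: 100001010011100 → 100011010011100
Extract data bits at positions {3,5,6,7,9,10,11,12,13,14,15}: 01100011100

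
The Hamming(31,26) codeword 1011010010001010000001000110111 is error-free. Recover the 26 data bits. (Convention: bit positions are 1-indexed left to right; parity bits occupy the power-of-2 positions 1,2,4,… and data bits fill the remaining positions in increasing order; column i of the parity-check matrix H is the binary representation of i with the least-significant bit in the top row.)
Parity bits occupy power-of-2 positions; data bits are at positions {3,5,6,7,9,10,11,12,13,14,15,17,18,19,20,21,22,23,24,25,26,27,28,29,30,31} (1-indexed).
Extract: c[3]=1 c[5]=0 c[6]=1 c[7]=0 c[9]=1 c[10]=0 c[11]=0 c[12]=0 c[13]=1 c[14]=0 c[15]=1 c[17]=0 c[18]=0 c[19]=0 c[20]=0 c[21]=0 c[22]=1 c[23]=0 c[24]=0 c[25]=0 c[26]=1 c[27]=1 c[28]=0 c[29]=1 c[30]=1 c[31]=1
Data = 10101000101000001000110111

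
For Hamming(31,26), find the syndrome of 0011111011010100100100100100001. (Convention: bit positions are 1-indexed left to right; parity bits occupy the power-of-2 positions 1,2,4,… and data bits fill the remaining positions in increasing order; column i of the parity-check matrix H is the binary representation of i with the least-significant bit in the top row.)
Syndrome s = H · r^T (mod 2), r = 0011111011010100100100100100001:
  s[0] = (1010101010101010101010101010101)·(0011111011010100100100100100001) mod 2 = 0+0+1+0+1+0+1+0+1+0+0+0+0+0+0+0+1+0+0+0+0+0+1+0+0+0+0+0+0+0+1 mod 2 = 1
  s[1] = (0110011001100110011001100110011)·(0011111011010100100100100100001) mod 2 = 0+0+1+0+0+1+1+0+0+1+0+0+0+1+0+0+0+0+0+0+0+0+1+0+0+1+0+0+0+0+1 mod 2 = 0
  s[2] = (0001111000011110000111100001111)·(0011111011010100100100100100001) mod 2 = 0+0+0+1+1+1+1+0+0+0+0+1+0+1+0+0+0+0+0+1+0+0+1+0+0+0+0+0+0+0+1 mod 2 = 1
  s[3] = (0000000111111110000000011111111)·(0011111011010100100100100100001) mod 2 = 0+0+0+0+0+0+0+0+1+1+0+1+0+1+0+0+0+0+0+0+0+0+0+0+0+1+0+0+0+0+1 mod 2 = 0
  s[4] = (0000000000000001111111111111111)·(0011111011010100100100100100001) mod 2 = 0+0+0+0+0+0+0+0+0+0+0+0+0+0+0+0+1+0+0+1+0+0+1+0+0+1+0+0+0+0+1 mod 2 = 1
Syndrome = 10101
Non-zero syndrome: error at position 21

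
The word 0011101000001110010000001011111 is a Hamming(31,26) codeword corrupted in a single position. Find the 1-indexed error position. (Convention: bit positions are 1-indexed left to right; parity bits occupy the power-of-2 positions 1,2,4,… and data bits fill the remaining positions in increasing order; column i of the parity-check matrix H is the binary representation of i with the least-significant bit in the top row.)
Syndrome s = H · r^T (mod 2), r = 0011101000001110010000001011111:
  s[0] = (1010101010101010101010101010101)·(0011101000001110010000001011111) mod 2 = 0+0+1+0+1+0+1+0+0+0+0+0+1+0+1+0+0+0+0+0+0+0+0+0+1+0+1+0+1+0+1 mod 2 = 1
  s[1] = (0110011001100110011001100110011)·(0011101000001110010000001011111) mod 2 = 0+0+1+0+0+0+1+0+0+0+0+0+0+1+1+0+0+1+0+0+0+0+0+0+0+0+1+0+0+1+1 mod 2 = 0
  s[2] = (0001111000011110000111100001111)·(0011101000001110010000001011111) mod 2 = 0+0+0+1+1+0+1+0+0+0+0+0+1+1+1+0+0+0+0+0+0+0+0+0+0+0+0+1+1+1+1 mod 2 = 0
  s[3] = (0000000111111110000000011111111)·(0011101000001110010000001011111) mod 2 = 0+0+0+0+0+0+0+0+0+0+0+0+1+1+1+0+0+0+0+0+0+0+0+0+1+0+1+1+1+1+1 mod 2 = 1
  s[4] = (0000000000000001111111111111111)·(0011101000001110010000001011111) mod 2 = 0+0+0+0+0+0+0+0+0+0+0+0+0+0+0+0+0+1+0+0+0+0+0+0+1+0+1+1+1+1+1 mod 2 = 1
Syndrome = 10011
Column i of H is the binary representation of i, so the syndrome is the binary index of the flipped bit.
Read s = 10011 with s[0] as LSB: 1·2^0 + 0·2^1 + 0·2^2 + 1·2^3 + 1·2^4 = 25.
Error is at bit position 25.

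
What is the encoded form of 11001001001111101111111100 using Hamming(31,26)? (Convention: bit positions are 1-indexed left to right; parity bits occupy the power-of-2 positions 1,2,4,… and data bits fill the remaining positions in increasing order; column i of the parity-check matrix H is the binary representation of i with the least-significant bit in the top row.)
Codeword c = d · G (mod 2), d = 11001001001111101111111100:
  c[0] = d·G[:,0] = (11001001001111101111111100)·(11011010101101010101010101) mod 2 = 1+1+0+0+1+0+0+0+0+0+1+1+0+1+0+0+0+1+0+1+0+1+0+1+0+0 mod 2 = 0
  c[1] = d·G[:,1] = (11001001001111101111111100)·(10110110011011001100110011) mod 2 = 1+0+0+0+0+0+0+0+0+0+1+0+1+1+0+0+1+1+0+0+1+1+0+0+0+0 mod 2 = 0
  c[2] = d·G[:,2] = (11001001001111101111111100)·(10000000000000000000000000) mod 2 = 1+0+0+0+0+0+0+0+0+0+0+0+0+0+0+0+0+0+0+0+0+0+0+0+0+0 mod 2 = 1
  c[3] = d·G[:,3] = (11001001001111101111111100)·(01110001111000111100001111) mod 2 = 0+1+0+0+0+0+0+1+0+0+1+0+0+0+1+0+1+1+0+0+0+0+1+1+0+0 mod 2 = 0
  c[4] = d·G[:,4] = (11001001001111101111111100)·(01000000000000000000000000) mod 2 = 0+1+0+0+0+0+0+0+0+0+0+0+0+0+0+0+0+0+0+0+0+0+0+0+0+0 mod 2 = 1
  c[5] = d·G[:,5] = (11001001001111101111111100)·(00100000000000000000000000) mod 2 = 0+0+0+0+0+0+0+0+0+0+0+0+0+0+0+0+0+0+0+0+0+0+0+0+0+0 mod 2 = 0
  c[6] = d·G[:,6] = (11001001001111101111111100)·(00010000000000000000000000) mod 2 = 0+0+0+0+0+0+0+0+0+0+0+0+0+0+0+0+0+0+0+0+0+0+0+0+0+0 mod 2 = 0
  c[7] = d·G[:,7] = (11001001001111101111111100)·(00001111111000000011111111) mod 2 = 0+0+0+0+1+0+0+1+0+0+1+0+0+0+0+0+0+0+1+1+1+1+1+1+0+0 mod 2 = 1
  c[8] = d·G[:,8] = (11001001001111101111111100)·(00001000000000000000000000) mod 2 = 0+0+0+0+1+0+0+0+0+0+0+0+0+0+0+0+0+0+0+0+0+0+0+0+0+0 mod 2 = 1
  c[9] = d·G[:,9] = (11001001001111101111111100)·(00000100000000000000000000) mod 2 = 0+0+0+0+0+0+0+0+0+0+0+0+0+0+0+0+0+0+0+0+0+0+0+0+0+0 mod 2 = 0
  c[10] = d·G[:,10] = (11001001001111101111111100)·(00000010000000000000000000) mod 2 = 0+0+0+0+0+0+0+0+0+0+0+0+0+0+0+0+0+0+0+0+0+0+0+0+0+0 mod 2 = 0
  c[11] = d·G[:,11] = (11001001001111101111111100)·(00000001000000000000000000) mod 2 = 0+0+0+0+0+0+0+1+0+0+0+0+0+0+0+0+0+0+0+0+0+0+0+0+0+0 mod 2 = 1
  c[12] = d·G[:,12] = (11001001001111101111111100)·(00000000100000000000000000) mod 2 = 0+0+0+0+0+0+0+0+0+0+0+0+0+0+0+0+0+0+0+0+0+0+0+0+0+0 mod 2 = 0
  c[13] = d·G[:,13] = (11001001001111101111111100)·(00000000010000000000000000) mod 2 = 0+0+0+0+0+0+0+0+0+0+0+0+0+0+0+0+0+0+0+0+0+0+0+0+0+0 mod 2 = 0
  c[14] = d·G[:,14] = (11001001001111101111111100)·(00000000001000000000000000) mod 2 = 0+0+0+0+0+0+0+0+0+0+1+0+0+0+0+0+0+0+0+0+0+0+0+0+0+0 mod 2 = 1
  c[15] = d·G[:,15] = (11001001001111101111111100)·(00000000000111111111111111) mod 2 = 0+0+0+0+0+0+0+0+0+0+0+1+1+1+1+0+1+1+1+1+1+1+1+1+0+0 mod 2 = 0
  c[16] = d·G[:,16] = (11001001001111101111111100)·(00000000000100000000000000) mod 2 = 0+0+0+0+0+0+0+0+0+0+0+1+0+0+0+0+0+0+0+0+0+0+0+0+0+0 mod 2 = 1
  c[17] = d·G[:,17] = (11001001001111101111111100)·(00000000000010000000000000) mod 2 = 0+0+0+0+0+0+0+0+0+0+0+0+1+0+0+0+0+0+0+0+0+0+0+0+0+0 mod 2 = 1
  c[18] = d·G[:,18] = (11001001001111101111111100)·(00000000000001000000000000) mod 2 = 0+0+0+0+0+0+0+0+0+0+0+0+0+1+0+0+0+0+0+0+0+0+0+0+0+0 mod 2 = 1
  c[19] = d·G[:,19] = (11001001001111101111111100)·(00000000000000100000000000) mod 2 = 0+0+0+0+0+0+0+0+0+0+0+0+0+0+1+0+0+0+0+0+0+0+0+0+0+0 mod 2 = 1
  c[20] = d·G[:,20] = (11001001001111101111111100)·(00000000000000010000000000) mod 2 = 0+0+0+0+0+0+0+0+0+0+0+0+0+0+0+0+0+0+0+0+0+0+0+0+0+0 mod 2 = 0
  c[21] = d·G[:,21] = (11001001001111101111111100)·(00000000000000001000000000) mod 2 = 0+0+0+0+0+0+0+0+0+0+0+0+0+0+0+0+1+0+0+0+0+0+0+0+0+0 mod 2 = 1
  c[22] = d·G[:,22] = (11001001001111101111111100)·(00000000000000000100000000) mod 2 = 0+0+0+0+0+0+0+0+0+0+0+0+0+0+0+0+0+1+0+0+0+0+0+0+0+0 mod 2 = 1
  c[23] = d·G[:,23] = (11001001001111101111111100)·(00000000000000000010000000) mod 2 = 0+0+0+0+0+0+0+0+0+0+0+0+0+0+0+0+0+0+1+0+0+0+0+0+0+0 mod 2 = 1
  c[24] = d·G[:,24] = (11001001001111101111111100)·(00000000000000000001000000) mod 2 = 0+0+0+0+0+0+0+0+0+0+0+0+0+0+0+0+0+0+0+1+0+0+0+0+0+0 mod 2 = 1
  c[25] = d·G[:,25] = (11001001001111101111111100)·(00000000000000000000100000) mod 2 = 0+0+0+0+0+0+0+0+0+0+0+0+0+0+0+0+0+0+0+0+1+0+0+0+0+0 mod 2 = 1
  c[26] = d·G[:,26] = (11001001001111101111111100)·(00000000000000000000010000) mod 2 = 0+0+0+0+0+0+0+0+0+0+0+0+0+0+0+0+0+0+0+0+0+1+0+0+0+0 mod 2 = 1
  c[27] = d·G[:,27] = (11001001001111101111111100)·(00000000000000000000001000) mod 2 = 0+0+0+0+0+0+0+0+0+0+0+0+0+0+0+0+0+0+0+0+0+0+1+0+0+0 mod 2 = 1
  c[28] = d·G[:,28] = (11001001001111101111111100)·(00000000000000000000000100) mod 2 = 0+0+0+0+0+0+0+0+0+0+0+0+0+0+0+0+0+0+0+0+0+0+0+1+0+0 mod 2 = 1
  c[29] = d·G[:,29] = (11001001001111101111111100)·(00000000000000000000000010) mod 2 = 0+0+0+0+0+0+0+0+0+0+0+0+0+0+0+0+0+0+0+0+0+0+0+0+0+0 mod 2 = 0
  c[30] = d·G[:,30] = (11001001001111101111111100)·(00000000000000000000000001) mod 2 = 0+0+0+0+0+0+0+0+0+0+0+0+0+0+0+0+0+0+0+0+0+0+0+0+0+0 mod 2 = 0
Codeword = 0010100110010010111101111111100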